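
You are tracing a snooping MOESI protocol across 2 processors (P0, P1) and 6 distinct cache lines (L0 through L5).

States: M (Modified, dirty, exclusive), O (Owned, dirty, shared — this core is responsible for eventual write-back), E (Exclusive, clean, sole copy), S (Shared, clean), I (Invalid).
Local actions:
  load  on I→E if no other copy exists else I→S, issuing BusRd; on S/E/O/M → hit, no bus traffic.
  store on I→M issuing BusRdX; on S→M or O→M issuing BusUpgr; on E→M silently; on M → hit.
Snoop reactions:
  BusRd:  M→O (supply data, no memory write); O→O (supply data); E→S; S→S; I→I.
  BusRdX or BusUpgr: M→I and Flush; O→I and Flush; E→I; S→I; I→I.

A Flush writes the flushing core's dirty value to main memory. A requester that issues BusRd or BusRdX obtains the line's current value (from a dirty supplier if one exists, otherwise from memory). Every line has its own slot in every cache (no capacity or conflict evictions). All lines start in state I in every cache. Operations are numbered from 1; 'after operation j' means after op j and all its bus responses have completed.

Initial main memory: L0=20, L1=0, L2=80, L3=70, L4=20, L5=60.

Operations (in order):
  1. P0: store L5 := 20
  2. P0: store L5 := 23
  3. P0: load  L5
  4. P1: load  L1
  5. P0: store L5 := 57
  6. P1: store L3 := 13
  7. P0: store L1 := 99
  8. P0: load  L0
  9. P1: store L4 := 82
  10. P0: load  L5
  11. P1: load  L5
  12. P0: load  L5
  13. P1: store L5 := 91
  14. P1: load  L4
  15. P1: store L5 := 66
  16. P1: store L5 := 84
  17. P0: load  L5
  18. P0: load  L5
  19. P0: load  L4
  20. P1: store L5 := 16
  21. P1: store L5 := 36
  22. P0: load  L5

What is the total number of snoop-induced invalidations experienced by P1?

step 1: P0: store L5 := 20  ⟶  MI  (L5)  txn=BusRdX  M[L5]=60
step 2: P0: store L5 := 23  ⟶  MI  (L5)  txn=∅  M[L5]=60
step 3: P0: load  L5  ⟶  MI  (L5)  txn=∅  M[L5]=60
step 4: P1: load  L1  ⟶  IE  (L1)  txn=BusRd  M[L1]=0
step 5: P0: store L5 := 57  ⟶  MI  (L5)  txn=∅  M[L5]=60
step 6: P1: store L3 := 13  ⟶  IM  (L3)  txn=BusRdX  M[L3]=70
step 7: P0: store L1 := 99  ⟶  MI  (L1)  txn=BusRdX  M[L1]=0
step 8: P0: load  L0  ⟶  EI  (L0)  txn=BusRd  M[L0]=20
step 9: P1: store L4 := 82  ⟶  IM  (L4)  txn=BusRdX  M[L4]=20
step 10: P0: load  L5  ⟶  MI  (L5)  txn=∅  M[L5]=60
step 11: P1: load  L5  ⟶  OS  (L5)  txn=BusRd  M[L5]=60
step 12: P0: load  L5  ⟶  OS  (L5)  txn=∅  M[L5]=60
step 13: P1: store L5 := 91  ⟶  IM  (L5)  txn=BusUpgr+Flush  M[L5]=57
step 14: P1: load  L4  ⟶  IM  (L4)  txn=∅  M[L4]=20
step 15: P1: store L5 := 66  ⟶  IM  (L5)  txn=∅  M[L5]=57
step 16: P1: store L5 := 84  ⟶  IM  (L5)  txn=∅  M[L5]=57
step 17: P0: load  L5  ⟶  SO  (L5)  txn=BusRd  M[L5]=57
step 18: P0: load  L5  ⟶  SO  (L5)  txn=∅  M[L5]=57
step 19: P0: load  L4  ⟶  SO  (L4)  txn=BusRd  M[L4]=20
step 20: P1: store L5 := 16  ⟶  IM  (L5)  txn=BusUpgr  M[L5]=57
step 21: P1: store L5 := 36  ⟶  IM  (L5)  txn=∅  M[L5]=57
step 22: P0: load  L5  ⟶  SO  (L5)  txn=BusRd  M[L5]=57

invalidations = 1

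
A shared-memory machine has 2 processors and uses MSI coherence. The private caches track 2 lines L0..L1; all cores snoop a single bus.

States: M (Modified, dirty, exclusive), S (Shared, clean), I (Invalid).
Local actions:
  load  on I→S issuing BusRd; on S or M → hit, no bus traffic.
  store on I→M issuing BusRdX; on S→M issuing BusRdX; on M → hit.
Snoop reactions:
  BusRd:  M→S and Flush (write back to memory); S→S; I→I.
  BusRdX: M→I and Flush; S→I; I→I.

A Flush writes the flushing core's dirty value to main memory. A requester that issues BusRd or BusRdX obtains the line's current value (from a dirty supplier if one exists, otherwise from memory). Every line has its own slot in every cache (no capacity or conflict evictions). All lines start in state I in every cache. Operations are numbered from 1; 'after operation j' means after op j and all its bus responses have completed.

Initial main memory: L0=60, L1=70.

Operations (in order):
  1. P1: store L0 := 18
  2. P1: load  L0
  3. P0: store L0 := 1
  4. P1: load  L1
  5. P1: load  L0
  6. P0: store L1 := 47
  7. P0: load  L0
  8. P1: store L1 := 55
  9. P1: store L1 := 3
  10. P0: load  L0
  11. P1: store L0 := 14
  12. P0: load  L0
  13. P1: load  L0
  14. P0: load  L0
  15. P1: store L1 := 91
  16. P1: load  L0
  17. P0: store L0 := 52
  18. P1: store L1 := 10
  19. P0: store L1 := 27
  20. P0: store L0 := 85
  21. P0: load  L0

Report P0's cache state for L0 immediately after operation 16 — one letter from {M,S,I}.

state = S

  op1 P1: store L0 := 18 → I/M on L0; bus BusRdX; mem=60
  op2 P1: load  L0 → I/M on L0; bus (none); mem=60
  op3 P0: store L0 := 1 → M/I on L0; bus BusRdX Flush; mem=18
  op4 P1: load  L1 → I/S on L1; bus BusRd; mem=70
  op5 P1: load  L0 → S/S on L0; bus BusRd Flush; mem=1
  op6 P0: store L1 := 47 → M/I on L1; bus BusRdX; mem=70
  op7 P0: load  L0 → S/S on L0; bus (none); mem=1
  op8 P1: store L1 := 55 → I/M on L1; bus BusRdX Flush; mem=47
  op9 P1: store L1 := 3 → I/M on L1; bus (none); mem=47
  op10 P0: load  L0 → S/S on L0; bus (none); mem=1
  op11 P1: store L0 := 14 → I/M on L0; bus BusRdX; mem=1
  op12 P0: load  L0 → S/S on L0; bus BusRd Flush; mem=14
  op13 P1: load  L0 → S/S on L0; bus (none); mem=14
  op14 P0: load  L0 → S/S on L0; bus (none); mem=14
  op15 P1: store L1 := 91 → I/M on L1; bus (none); mem=47
  op16 P1: load  L0 → S/S on L0; bus (none); mem=14
  op17 P0: store L0 := 52 → M/I on L0; bus BusRdX; mem=14
  op18 P1: store L1 := 10 → I/M on L1; bus (none); mem=47
  op19 P0: store L1 := 27 → M/I on L1; bus BusRdX Flush; mem=10
  op20 P0: store L0 := 85 → M/I on L0; bus (none); mem=14
  op21 P0: load  L0 → M/I on L0; bus (none); mem=14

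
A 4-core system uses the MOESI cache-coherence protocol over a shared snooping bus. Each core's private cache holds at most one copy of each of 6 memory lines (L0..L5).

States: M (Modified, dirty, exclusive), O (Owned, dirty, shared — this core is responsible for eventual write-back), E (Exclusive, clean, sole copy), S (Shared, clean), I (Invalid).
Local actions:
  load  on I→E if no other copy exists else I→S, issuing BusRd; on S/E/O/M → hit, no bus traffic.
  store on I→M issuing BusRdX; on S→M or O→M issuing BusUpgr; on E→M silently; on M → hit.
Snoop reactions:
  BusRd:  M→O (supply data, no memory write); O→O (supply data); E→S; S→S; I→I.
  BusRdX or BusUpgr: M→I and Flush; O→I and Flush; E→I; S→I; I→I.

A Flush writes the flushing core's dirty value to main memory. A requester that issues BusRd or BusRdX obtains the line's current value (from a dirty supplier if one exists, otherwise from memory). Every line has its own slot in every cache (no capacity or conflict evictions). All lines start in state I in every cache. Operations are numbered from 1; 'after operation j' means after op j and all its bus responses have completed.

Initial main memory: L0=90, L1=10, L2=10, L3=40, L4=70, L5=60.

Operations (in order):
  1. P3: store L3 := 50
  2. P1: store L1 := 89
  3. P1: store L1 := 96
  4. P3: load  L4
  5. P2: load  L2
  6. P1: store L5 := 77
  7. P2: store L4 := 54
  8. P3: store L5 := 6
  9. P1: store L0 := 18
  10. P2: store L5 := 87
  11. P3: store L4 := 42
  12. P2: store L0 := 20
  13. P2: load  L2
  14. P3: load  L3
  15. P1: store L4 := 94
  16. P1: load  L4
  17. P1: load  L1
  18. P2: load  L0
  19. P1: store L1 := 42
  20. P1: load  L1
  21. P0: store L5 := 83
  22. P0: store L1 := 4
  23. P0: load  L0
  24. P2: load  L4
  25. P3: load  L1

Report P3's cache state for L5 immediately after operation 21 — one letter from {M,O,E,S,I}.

state = I

step 1: P3: store L3 := 50  ⟶  IIIM  (L3)  txn=BusRdX  M[L3]=40
step 2: P1: store L1 := 89  ⟶  IMII  (L1)  txn=BusRdX  M[L1]=10
step 3: P1: store L1 := 96  ⟶  IMII  (L1)  txn=∅  M[L1]=10
step 4: P3: load  L4  ⟶  IIIE  (L4)  txn=BusRd  M[L4]=70
step 5: P2: load  L2  ⟶  IIEI  (L2)  txn=BusRd  M[L2]=10
step 6: P1: store L5 := 77  ⟶  IMII  (L5)  txn=BusRdX  M[L5]=60
step 7: P2: store L4 := 54  ⟶  IIMI  (L4)  txn=BusRdX  M[L4]=70
step 8: P3: store L5 := 6  ⟶  IIIM  (L5)  txn=BusRdX+Flush  M[L5]=77
step 9: P1: store L0 := 18  ⟶  IMII  (L0)  txn=BusRdX  M[L0]=90
step 10: P2: store L5 := 87  ⟶  IIMI  (L5)  txn=BusRdX+Flush  M[L5]=6
step 11: P3: store L4 := 42  ⟶  IIIM  (L4)  txn=BusRdX+Flush  M[L4]=54
step 12: P2: store L0 := 20  ⟶  IIMI  (L0)  txn=BusRdX+Flush  M[L0]=18
step 13: P2: load  L2  ⟶  IIEI  (L2)  txn=∅  M[L2]=10
step 14: P3: load  L3  ⟶  IIIM  (L3)  txn=∅  M[L3]=40
step 15: P1: store L4 := 94  ⟶  IMII  (L4)  txn=BusRdX+Flush  M[L4]=42
step 16: P1: load  L4  ⟶  IMII  (L4)  txn=∅  M[L4]=42
step 17: P1: load  L1  ⟶  IMII  (L1)  txn=∅  M[L1]=10
step 18: P2: load  L0  ⟶  IIMI  (L0)  txn=∅  M[L0]=18
step 19: P1: store L1 := 42  ⟶  IMII  (L1)  txn=∅  M[L1]=10
step 20: P1: load  L1  ⟶  IMII  (L1)  txn=∅  M[L1]=10
step 21: P0: store L5 := 83  ⟶  MIII  (L5)  txn=BusRdX+Flush  M[L5]=87
step 22: P0: store L1 := 4  ⟶  MIII  (L1)  txn=BusRdX+Flush  M[L1]=42
step 23: P0: load  L0  ⟶  SIOI  (L0)  txn=BusRd  M[L0]=18
step 24: P2: load  L4  ⟶  IOSI  (L4)  txn=BusRd  M[L4]=42
step 25: P3: load  L1  ⟶  OIIS  (L1)  txn=BusRd  M[L1]=42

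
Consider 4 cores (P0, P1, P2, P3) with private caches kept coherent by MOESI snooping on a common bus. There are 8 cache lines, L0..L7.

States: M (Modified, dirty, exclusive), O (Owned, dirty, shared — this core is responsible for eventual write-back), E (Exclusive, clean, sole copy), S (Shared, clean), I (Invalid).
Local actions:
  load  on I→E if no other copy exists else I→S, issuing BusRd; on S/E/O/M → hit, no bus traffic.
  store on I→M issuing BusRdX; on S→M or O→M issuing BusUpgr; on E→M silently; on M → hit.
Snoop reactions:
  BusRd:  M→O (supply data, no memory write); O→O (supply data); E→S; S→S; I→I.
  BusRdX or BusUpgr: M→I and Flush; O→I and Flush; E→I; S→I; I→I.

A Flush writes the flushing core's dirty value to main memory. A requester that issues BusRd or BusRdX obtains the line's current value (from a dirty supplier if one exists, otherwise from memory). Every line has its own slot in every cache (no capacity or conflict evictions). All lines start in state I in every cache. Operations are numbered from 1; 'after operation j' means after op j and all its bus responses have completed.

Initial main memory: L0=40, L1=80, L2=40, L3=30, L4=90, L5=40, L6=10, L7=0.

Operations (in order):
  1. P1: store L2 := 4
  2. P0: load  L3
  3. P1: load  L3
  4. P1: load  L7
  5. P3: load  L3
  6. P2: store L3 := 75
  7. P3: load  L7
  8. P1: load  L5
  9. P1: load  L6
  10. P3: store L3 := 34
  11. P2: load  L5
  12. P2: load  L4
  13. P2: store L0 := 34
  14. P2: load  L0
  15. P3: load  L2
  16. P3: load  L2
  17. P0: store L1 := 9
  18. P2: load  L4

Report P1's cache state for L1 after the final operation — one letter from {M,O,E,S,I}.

[1] P1: store L2 := 4 | P0:I, P1:M(4), P2:I, P3:I | bus: BusRdX
[2] P0: load  L3 | P0:E(30), P1:I, P2:I, P3:I | bus: BusRd
[3] P1: load  L3 | P0:S(30), P1:S(30), P2:I, P3:I | bus: BusRd
[4] P1: load  L7 | P0:I, P1:E(0), P2:I, P3:I | bus: BusRd
[5] P3: load  L3 | P0:S(30), P1:S(30), P2:I, P3:S(30) | bus: BusRd
[6] P2: store L3 := 75 | P0:I, P1:I, P2:M(75), P3:I | bus: BusRdX
[7] P3: load  L7 | P0:I, P1:S(0), P2:I, P3:S(0) | bus: BusRd
[8] P1: load  L5 | P0:I, P1:E(40), P2:I, P3:I | bus: BusRd
[9] P1: load  L6 | P0:I, P1:E(10), P2:I, P3:I | bus: BusRd
[10] P3: store L3 := 34 | P0:I, P1:I, P2:I, P3:M(34) | bus: BusRdX,Flush
[11] P2: load  L5 | P0:I, P1:S(40), P2:S(40), P3:I | bus: BusRd
[12] P2: load  L4 | P0:I, P1:I, P2:E(90), P3:I | bus: BusRd
[13] P2: store L0 := 34 | P0:I, P1:I, P2:M(34), P3:I | bus: BusRdX
[14] P2: load  L0 | P0:I, P1:I, P2:M(34), P3:I | bus: none
[15] P3: load  L2 | P0:I, P1:O(4), P2:I, P3:S(4) | bus: BusRd
[16] P3: load  L2 | P0:I, P1:O(4), P2:I, P3:S(4) | bus: none
[17] P0: store L1 := 9 | P0:M(9), P1:I, P2:I, P3:I | bus: BusRdX
[18] P2: load  L4 | P0:I, P1:I, P2:E(90), P3:I | bus: none

state = I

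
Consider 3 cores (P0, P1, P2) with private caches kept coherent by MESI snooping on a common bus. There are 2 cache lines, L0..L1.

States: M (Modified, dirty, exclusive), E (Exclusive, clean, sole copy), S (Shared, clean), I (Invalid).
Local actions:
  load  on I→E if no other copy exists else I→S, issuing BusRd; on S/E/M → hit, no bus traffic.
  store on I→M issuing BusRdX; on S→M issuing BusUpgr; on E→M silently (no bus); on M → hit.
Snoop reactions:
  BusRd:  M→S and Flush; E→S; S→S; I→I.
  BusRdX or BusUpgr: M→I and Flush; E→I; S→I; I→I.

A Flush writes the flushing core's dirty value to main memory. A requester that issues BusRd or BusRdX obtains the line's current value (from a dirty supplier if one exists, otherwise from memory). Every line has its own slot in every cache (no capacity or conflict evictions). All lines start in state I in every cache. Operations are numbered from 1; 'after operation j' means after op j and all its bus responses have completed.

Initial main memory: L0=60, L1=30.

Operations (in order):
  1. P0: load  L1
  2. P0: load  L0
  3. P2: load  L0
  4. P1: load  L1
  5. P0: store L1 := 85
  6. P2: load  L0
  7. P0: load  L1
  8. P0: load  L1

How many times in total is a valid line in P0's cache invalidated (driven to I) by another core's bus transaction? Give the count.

invalidations = 0

step 1: P0: load  L1  ⟶  EII  (L1)  txn=BusRd  M[L1]=30
step 2: P0: load  L0  ⟶  EII  (L0)  txn=BusRd  M[L0]=60
step 3: P2: load  L0  ⟶  SIS  (L0)  txn=BusRd  M[L0]=60
step 4: P1: load  L1  ⟶  SSI  (L1)  txn=BusRd  M[L1]=30
step 5: P0: store L1 := 85  ⟶  MII  (L1)  txn=BusUpgr  M[L1]=30
step 6: P2: load  L0  ⟶  SIS  (L0)  txn=∅  M[L0]=60
step 7: P0: load  L1  ⟶  MII  (L1)  txn=∅  M[L1]=30
step 8: P0: load  L1  ⟶  MII  (L1)  txn=∅  M[L1]=30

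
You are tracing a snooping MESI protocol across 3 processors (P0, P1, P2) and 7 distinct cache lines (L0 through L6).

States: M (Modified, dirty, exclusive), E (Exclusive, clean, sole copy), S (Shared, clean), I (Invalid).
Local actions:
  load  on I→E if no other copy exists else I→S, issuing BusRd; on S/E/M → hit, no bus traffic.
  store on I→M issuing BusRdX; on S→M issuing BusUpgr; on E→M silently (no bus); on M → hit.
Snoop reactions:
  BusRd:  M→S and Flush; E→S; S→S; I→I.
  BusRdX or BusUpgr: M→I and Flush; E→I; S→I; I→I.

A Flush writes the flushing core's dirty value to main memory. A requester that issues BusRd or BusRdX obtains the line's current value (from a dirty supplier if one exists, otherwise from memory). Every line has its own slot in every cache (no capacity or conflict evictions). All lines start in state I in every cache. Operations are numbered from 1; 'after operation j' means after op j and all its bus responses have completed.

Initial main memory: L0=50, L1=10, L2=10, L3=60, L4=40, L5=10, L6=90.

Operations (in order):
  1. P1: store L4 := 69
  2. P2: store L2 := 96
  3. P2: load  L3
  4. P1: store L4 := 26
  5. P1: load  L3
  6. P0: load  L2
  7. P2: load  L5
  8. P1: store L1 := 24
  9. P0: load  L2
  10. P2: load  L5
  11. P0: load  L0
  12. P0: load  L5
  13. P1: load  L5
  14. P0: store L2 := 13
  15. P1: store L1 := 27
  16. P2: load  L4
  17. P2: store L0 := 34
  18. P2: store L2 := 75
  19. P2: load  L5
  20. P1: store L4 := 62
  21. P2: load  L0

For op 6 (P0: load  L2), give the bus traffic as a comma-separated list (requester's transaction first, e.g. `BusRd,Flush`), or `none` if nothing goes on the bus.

[1] P1: store L4 := 69 | P0:I, P1:M(69), P2:I | bus: BusRdX
[2] P2: store L2 := 96 | P0:I, P1:I, P2:M(96) | bus: BusRdX
[3] P2: load  L3 | P0:I, P1:I, P2:E(60) | bus: BusRd
[4] P1: store L4 := 26 | P0:I, P1:M(26), P2:I | bus: none
[5] P1: load  L3 | P0:I, P1:S(60), P2:S(60) | bus: BusRd
[6] P0: load  L2 | P0:S(96), P1:I, P2:S(96) | bus: BusRd,Flush
[7] P2: load  L5 | P0:I, P1:I, P2:E(10) | bus: BusRd
[8] P1: store L1 := 24 | P0:I, P1:M(24), P2:I | bus: BusRdX
[9] P0: load  L2 | P0:S(96), P1:I, P2:S(96) | bus: none
[10] P2: load  L5 | P0:I, P1:I, P2:E(10) | bus: none
[11] P0: load  L0 | P0:E(50), P1:I, P2:I | bus: BusRd
[12] P0: load  L5 | P0:S(10), P1:I, P2:S(10) | bus: BusRd
[13] P1: load  L5 | P0:S(10), P1:S(10), P2:S(10) | bus: BusRd
[14] P0: store L2 := 13 | P0:M(13), P1:I, P2:I | bus: BusUpgr
[15] P1: store L1 := 27 | P0:I, P1:M(27), P2:I | bus: none
[16] P2: load  L4 | P0:I, P1:S(26), P2:S(26) | bus: BusRd,Flush
[17] P2: store L0 := 34 | P0:I, P1:I, P2:M(34) | bus: BusRdX
[18] P2: store L2 := 75 | P0:I, P1:I, P2:M(75) | bus: BusRdX,Flush
[19] P2: load  L5 | P0:S(10), P1:S(10), P2:S(10) | bus: none
[20] P1: store L4 := 62 | P0:I, P1:M(62), P2:I | bus: BusUpgr
[21] P2: load  L0 | P0:I, P1:I, P2:M(34) | bus: none

bus = BusRd,Flush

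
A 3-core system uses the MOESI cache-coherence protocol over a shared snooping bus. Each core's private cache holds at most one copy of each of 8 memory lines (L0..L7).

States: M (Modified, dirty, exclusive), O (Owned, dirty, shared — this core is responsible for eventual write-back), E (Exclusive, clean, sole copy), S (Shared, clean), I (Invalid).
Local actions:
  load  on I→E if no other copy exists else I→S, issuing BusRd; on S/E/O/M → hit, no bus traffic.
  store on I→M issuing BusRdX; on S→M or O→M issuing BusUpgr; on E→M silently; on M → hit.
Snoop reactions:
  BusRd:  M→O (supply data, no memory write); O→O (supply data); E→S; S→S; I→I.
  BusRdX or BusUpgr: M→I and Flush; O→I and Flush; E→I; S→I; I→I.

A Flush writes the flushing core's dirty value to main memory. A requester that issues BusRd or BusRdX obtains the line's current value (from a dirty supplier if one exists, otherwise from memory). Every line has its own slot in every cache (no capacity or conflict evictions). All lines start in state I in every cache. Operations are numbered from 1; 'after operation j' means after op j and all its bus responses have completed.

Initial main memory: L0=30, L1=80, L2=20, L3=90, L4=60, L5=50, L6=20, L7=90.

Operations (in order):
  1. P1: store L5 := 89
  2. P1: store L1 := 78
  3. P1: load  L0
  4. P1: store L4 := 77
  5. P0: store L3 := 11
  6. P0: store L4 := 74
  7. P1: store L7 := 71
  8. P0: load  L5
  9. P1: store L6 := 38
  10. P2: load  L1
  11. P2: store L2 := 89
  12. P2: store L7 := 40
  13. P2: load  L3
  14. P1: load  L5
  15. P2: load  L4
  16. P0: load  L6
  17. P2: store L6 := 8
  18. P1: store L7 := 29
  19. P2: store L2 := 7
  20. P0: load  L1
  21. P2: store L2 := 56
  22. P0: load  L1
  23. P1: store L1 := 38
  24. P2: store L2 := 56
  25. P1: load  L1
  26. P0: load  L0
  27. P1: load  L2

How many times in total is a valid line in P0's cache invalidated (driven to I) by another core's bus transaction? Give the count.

step 1: P1: store L5 := 89  ⟶  IMI  (L5)  txn=BusRdX  M[L5]=50
step 2: P1: store L1 := 78  ⟶  IMI  (L1)  txn=BusRdX  M[L1]=80
step 3: P1: load  L0  ⟶  IEI  (L0)  txn=BusRd  M[L0]=30
step 4: P1: store L4 := 77  ⟶  IMI  (L4)  txn=BusRdX  M[L4]=60
step 5: P0: store L3 := 11  ⟶  MII  (L3)  txn=BusRdX  M[L3]=90
step 6: P0: store L4 := 74  ⟶  MII  (L4)  txn=BusRdX+Flush  M[L4]=77
step 7: P1: store L7 := 71  ⟶  IMI  (L7)  txn=BusRdX  M[L7]=90
step 8: P0: load  L5  ⟶  SOI  (L5)  txn=BusRd  M[L5]=50
step 9: P1: store L6 := 38  ⟶  IMI  (L6)  txn=BusRdX  M[L6]=20
step 10: P2: load  L1  ⟶  IOS  (L1)  txn=BusRd  M[L1]=80
step 11: P2: store L2 := 89  ⟶  IIM  (L2)  txn=BusRdX  M[L2]=20
step 12: P2: store L7 := 40  ⟶  IIM  (L7)  txn=BusRdX+Flush  M[L7]=71
step 13: P2: load  L3  ⟶  OIS  (L3)  txn=BusRd  M[L3]=90
step 14: P1: load  L5  ⟶  SOI  (L5)  txn=∅  M[L5]=50
step 15: P2: load  L4  ⟶  OIS  (L4)  txn=BusRd  M[L4]=77
step 16: P0: load  L6  ⟶  SOI  (L6)  txn=BusRd  M[L6]=20
step 17: P2: store L6 := 8  ⟶  IIM  (L6)  txn=BusRdX+Flush  M[L6]=38
step 18: P1: store L7 := 29  ⟶  IMI  (L7)  txn=BusRdX+Flush  M[L7]=40
step 19: P2: store L2 := 7  ⟶  IIM  (L2)  txn=∅  M[L2]=20
step 20: P0: load  L1  ⟶  SOS  (L1)  txn=BusRd  M[L1]=80
step 21: P2: store L2 := 56  ⟶  IIM  (L2)  txn=∅  M[L2]=20
step 22: P0: load  L1  ⟶  SOS  (L1)  txn=∅  M[L1]=80
step 23: P1: store L1 := 38  ⟶  IMI  (L1)  txn=BusUpgr  M[L1]=80
step 24: P2: store L2 := 56  ⟶  IIM  (L2)  txn=∅  M[L2]=20
step 25: P1: load  L1  ⟶  IMI  (L1)  txn=∅  M[L1]=80
step 26: P0: load  L0  ⟶  SSI  (L0)  txn=BusRd  M[L0]=30
step 27: P1: load  L2  ⟶  ISO  (L2)  txn=BusRd  M[L2]=20

invalidations = 2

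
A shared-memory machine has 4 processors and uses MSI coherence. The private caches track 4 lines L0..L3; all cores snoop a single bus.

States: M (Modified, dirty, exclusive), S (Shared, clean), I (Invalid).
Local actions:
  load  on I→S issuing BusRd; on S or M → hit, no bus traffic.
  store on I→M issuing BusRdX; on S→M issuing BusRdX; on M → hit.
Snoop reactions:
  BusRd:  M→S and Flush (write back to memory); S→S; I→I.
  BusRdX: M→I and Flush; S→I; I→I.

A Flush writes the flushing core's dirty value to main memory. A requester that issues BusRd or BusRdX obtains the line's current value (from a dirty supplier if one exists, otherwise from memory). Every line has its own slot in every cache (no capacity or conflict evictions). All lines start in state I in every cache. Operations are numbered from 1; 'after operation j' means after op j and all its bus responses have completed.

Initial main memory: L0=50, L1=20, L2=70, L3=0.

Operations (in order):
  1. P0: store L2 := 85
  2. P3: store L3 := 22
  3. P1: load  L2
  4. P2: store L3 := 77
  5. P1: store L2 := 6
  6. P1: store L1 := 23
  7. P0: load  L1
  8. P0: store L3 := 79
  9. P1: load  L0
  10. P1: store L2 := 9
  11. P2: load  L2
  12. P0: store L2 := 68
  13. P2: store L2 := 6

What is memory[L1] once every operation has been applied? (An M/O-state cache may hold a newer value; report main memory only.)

memory[L1] = 23

1. P0: store L2 := 85  bus=[BusRdX]  L2: P0=M P1=I P2=I P3=I  mem[L2]=70
2. P3: store L3 := 22  bus=[BusRdX]  L3: P0=I P1=I P2=I P3=M  mem[L3]=0
3. P1: load  L2  bus=[BusRd,Flush]  L2: P0=S P1=S P2=I P3=I  mem[L2]=85
4. P2: store L3 := 77  bus=[BusRdX,Flush]  L3: P0=I P1=I P2=M P3=I  mem[L3]=22
5. P1: store L2 := 6  bus=[BusRdX]  L2: P0=I P1=M P2=I P3=I  mem[L2]=85
6. P1: store L1 := 23  bus=[BusRdX]  L1: P0=I P1=M P2=I P3=I  mem[L1]=20
7. P0: load  L1  bus=[BusRd,Flush]  L1: P0=S P1=S P2=I P3=I  mem[L1]=23
8. P0: store L3 := 79  bus=[BusRdX,Flush]  L3: P0=M P1=I P2=I P3=I  mem[L3]=77
9. P1: load  L0  bus=[BusRd]  L0: P0=I P1=S P2=I P3=I  mem[L0]=50
10. P1: store L2 := 9  bus=[-]  L2: P0=I P1=M P2=I P3=I  mem[L2]=85
11. P2: load  L2  bus=[BusRd,Flush]  L2: P0=I P1=S P2=S P3=I  mem[L2]=9
12. P0: store L2 := 68  bus=[BusRdX]  L2: P0=M P1=I P2=I P3=I  mem[L2]=9
13. P2: store L2 := 6  bus=[BusRdX,Flush]  L2: P0=I P1=I P2=M P3=I  mem[L2]=68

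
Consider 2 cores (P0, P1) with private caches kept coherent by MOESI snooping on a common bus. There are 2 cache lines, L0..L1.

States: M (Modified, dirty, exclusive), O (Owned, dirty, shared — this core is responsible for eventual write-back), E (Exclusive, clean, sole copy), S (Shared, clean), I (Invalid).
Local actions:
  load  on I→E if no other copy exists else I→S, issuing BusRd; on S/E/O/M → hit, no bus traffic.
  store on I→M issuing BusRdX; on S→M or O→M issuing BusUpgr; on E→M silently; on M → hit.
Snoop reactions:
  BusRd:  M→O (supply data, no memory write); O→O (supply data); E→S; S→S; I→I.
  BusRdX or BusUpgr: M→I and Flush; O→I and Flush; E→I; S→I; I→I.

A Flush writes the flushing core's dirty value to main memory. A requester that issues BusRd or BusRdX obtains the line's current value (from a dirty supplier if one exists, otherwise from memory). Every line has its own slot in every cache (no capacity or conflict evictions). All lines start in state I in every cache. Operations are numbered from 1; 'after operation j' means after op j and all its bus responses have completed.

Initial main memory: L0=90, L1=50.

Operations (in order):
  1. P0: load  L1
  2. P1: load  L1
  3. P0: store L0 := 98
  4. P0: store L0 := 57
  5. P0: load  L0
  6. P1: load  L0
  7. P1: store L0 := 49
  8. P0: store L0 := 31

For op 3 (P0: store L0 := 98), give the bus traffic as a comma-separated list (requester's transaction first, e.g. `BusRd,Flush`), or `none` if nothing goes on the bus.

  op1 P0: load  L1 → E/I on L1; bus BusRd; mem=50
  op2 P1: load  L1 → S/S on L1; bus BusRd; mem=50
  op3 P0: store L0 := 98 → M/I on L0; bus BusRdX; mem=90
  op4 P0: store L0 := 57 → M/I on L0; bus (none); mem=90
  op5 P0: load  L0 → M/I on L0; bus (none); mem=90
  op6 P1: load  L0 → O/S on L0; bus BusRd; mem=90
  op7 P1: store L0 := 49 → I/M on L0; bus BusUpgr Flush; mem=57
  op8 P0: store L0 := 31 → M/I on L0; bus BusRdX Flush; mem=49

bus = BusRdX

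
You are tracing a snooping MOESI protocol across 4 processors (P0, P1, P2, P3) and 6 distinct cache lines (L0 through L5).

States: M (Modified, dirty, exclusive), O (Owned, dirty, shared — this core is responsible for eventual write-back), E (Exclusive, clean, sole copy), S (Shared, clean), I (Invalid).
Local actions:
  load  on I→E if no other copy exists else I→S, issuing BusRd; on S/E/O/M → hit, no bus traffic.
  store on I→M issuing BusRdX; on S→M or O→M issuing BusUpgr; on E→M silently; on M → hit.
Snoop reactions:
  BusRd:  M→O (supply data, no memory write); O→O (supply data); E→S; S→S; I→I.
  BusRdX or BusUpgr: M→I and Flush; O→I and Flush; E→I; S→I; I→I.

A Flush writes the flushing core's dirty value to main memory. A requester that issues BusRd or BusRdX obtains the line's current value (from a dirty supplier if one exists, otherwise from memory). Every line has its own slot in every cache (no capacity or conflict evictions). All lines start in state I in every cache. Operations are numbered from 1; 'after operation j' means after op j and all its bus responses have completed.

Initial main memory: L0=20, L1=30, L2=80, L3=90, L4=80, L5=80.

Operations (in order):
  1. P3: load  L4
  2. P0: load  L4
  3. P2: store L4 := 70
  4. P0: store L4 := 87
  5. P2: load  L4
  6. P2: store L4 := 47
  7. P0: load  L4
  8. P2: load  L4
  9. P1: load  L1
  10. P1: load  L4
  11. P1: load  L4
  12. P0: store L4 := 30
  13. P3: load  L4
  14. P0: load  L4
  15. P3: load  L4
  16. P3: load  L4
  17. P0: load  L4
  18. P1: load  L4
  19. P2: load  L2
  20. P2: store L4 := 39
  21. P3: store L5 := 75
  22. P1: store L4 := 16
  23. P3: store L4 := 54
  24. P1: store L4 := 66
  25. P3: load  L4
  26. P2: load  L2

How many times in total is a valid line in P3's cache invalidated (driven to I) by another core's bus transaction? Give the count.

  op1 P3: load  L4 → I/I/I/E on L4; bus BusRd; mem=80
  op2 P0: load  L4 → S/I/I/S on L4; bus BusRd; mem=80
  op3 P2: store L4 := 70 → I/I/M/I on L4; bus BusRdX; mem=80
  op4 P0: store L4 := 87 → M/I/I/I on L4; bus BusRdX Flush; mem=70
  op5 P2: load  L4 → O/I/S/I on L4; bus BusRd; mem=70
  op6 P2: store L4 := 47 → I/I/M/I on L4; bus BusUpgr Flush; mem=87
  op7 P0: load  L4 → S/I/O/I on L4; bus BusRd; mem=87
  op8 P2: load  L4 → S/I/O/I on L4; bus (none); mem=87
  op9 P1: load  L1 → I/E/I/I on L1; bus BusRd; mem=30
  op10 P1: load  L4 → S/S/O/I on L4; bus BusRd; mem=87
  op11 P1: load  L4 → S/S/O/I on L4; bus (none); mem=87
  op12 P0: store L4 := 30 → M/I/I/I on L4; bus BusUpgr Flush; mem=47
  op13 P3: load  L4 → O/I/I/S on L4; bus BusRd; mem=47
  op14 P0: load  L4 → O/I/I/S on L4; bus (none); mem=47
  op15 P3: load  L4 → O/I/I/S on L4; bus (none); mem=47
  op16 P3: load  L4 → O/I/I/S on L4; bus (none); mem=47
  op17 P0: load  L4 → O/I/I/S on L4; bus (none); mem=47
  op18 P1: load  L4 → O/S/I/S on L4; bus BusRd; mem=47
  op19 P2: load  L2 → I/I/E/I on L2; bus BusRd; mem=80
  op20 P2: store L4 := 39 → I/I/M/I on L4; bus BusRdX Flush; mem=30
  op21 P3: store L5 := 75 → I/I/I/M on L5; bus BusRdX; mem=80
  op22 P1: store L4 := 16 → I/M/I/I on L4; bus BusRdX Flush; mem=39
  op23 P3: store L4 := 54 → I/I/I/M on L4; bus BusRdX Flush; mem=16
  op24 P1: store L4 := 66 → I/M/I/I on L4; bus BusRdX Flush; mem=54
  op25 P3: load  L4 → I/O/I/S on L4; bus BusRd; mem=54
  op26 P2: load  L2 → I/I/E/I on L2; bus (none); mem=80

invalidations = 3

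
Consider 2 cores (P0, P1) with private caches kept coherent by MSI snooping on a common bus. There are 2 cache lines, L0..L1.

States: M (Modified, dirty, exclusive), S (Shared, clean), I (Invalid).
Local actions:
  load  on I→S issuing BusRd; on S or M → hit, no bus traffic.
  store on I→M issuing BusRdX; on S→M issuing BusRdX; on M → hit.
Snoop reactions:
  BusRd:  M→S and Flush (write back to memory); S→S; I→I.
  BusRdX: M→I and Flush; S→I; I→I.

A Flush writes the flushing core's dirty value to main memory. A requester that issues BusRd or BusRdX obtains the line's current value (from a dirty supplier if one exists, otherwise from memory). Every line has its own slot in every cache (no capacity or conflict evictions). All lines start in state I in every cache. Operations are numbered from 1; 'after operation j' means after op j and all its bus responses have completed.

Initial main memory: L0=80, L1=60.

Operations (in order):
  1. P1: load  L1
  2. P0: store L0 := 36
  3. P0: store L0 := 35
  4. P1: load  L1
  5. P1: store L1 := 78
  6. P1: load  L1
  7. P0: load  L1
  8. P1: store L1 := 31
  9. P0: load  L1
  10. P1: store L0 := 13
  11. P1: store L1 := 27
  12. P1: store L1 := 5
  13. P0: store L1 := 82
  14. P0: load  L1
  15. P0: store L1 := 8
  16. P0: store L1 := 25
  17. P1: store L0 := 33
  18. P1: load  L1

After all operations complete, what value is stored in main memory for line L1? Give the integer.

step 1: P1: load  L1  ⟶  IS  (L1)  txn=BusRd  M[L1]=60
step 2: P0: store L0 := 36  ⟶  MI  (L0)  txn=BusRdX  M[L0]=80
step 3: P0: store L0 := 35  ⟶  MI  (L0)  txn=∅  M[L0]=80
step 4: P1: load  L1  ⟶  IS  (L1)  txn=∅  M[L1]=60
step 5: P1: store L1 := 78  ⟶  IM  (L1)  txn=BusRdX  M[L1]=60
step 6: P1: load  L1  ⟶  IM  (L1)  txn=∅  M[L1]=60
step 7: P0: load  L1  ⟶  SS  (L1)  txn=BusRd+Flush  M[L1]=78
step 8: P1: store L1 := 31  ⟶  IM  (L1)  txn=BusRdX  M[L1]=78
step 9: P0: load  L1  ⟶  SS  (L1)  txn=BusRd+Flush  M[L1]=31
step 10: P1: store L0 := 13  ⟶  IM  (L0)  txn=BusRdX+Flush  M[L0]=35
step 11: P1: store L1 := 27  ⟶  IM  (L1)  txn=BusRdX  M[L1]=31
step 12: P1: store L1 := 5  ⟶  IM  (L1)  txn=∅  M[L1]=31
step 13: P0: store L1 := 82  ⟶  MI  (L1)  txn=BusRdX+Flush  M[L1]=5
step 14: P0: load  L1  ⟶  MI  (L1)  txn=∅  M[L1]=5
step 15: P0: store L1 := 8  ⟶  MI  (L1)  txn=∅  M[L1]=5
step 16: P0: store L1 := 25  ⟶  MI  (L1)  txn=∅  M[L1]=5
step 17: P1: store L0 := 33  ⟶  IM  (L0)  txn=∅  M[L0]=35
step 18: P1: load  L1  ⟶  SS  (L1)  txn=BusRd+Flush  M[L1]=25

memory[L1] = 25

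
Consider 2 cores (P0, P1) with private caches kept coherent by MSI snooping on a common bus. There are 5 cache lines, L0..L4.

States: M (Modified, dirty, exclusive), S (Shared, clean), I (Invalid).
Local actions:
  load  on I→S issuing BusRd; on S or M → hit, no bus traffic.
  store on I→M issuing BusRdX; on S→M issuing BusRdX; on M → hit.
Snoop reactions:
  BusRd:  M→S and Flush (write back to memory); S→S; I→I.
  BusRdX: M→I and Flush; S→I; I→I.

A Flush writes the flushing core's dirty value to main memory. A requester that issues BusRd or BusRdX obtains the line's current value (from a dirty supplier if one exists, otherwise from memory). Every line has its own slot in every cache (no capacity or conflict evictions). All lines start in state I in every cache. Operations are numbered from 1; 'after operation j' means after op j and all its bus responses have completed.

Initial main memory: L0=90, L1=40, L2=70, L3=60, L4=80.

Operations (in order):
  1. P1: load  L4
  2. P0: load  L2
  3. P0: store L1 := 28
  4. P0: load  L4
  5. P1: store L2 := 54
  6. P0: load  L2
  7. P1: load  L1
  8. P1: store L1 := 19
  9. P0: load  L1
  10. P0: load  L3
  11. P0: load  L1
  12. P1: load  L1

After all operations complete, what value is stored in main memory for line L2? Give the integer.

memory[L2] = 54

[1] P1: load  L4 | P0:I, P1:S(80) | bus: BusRd
[2] P0: load  L2 | P0:S(70), P1:I | bus: BusRd
[3] P0: store L1 := 28 | P0:M(28), P1:I | bus: BusRdX
[4] P0: load  L4 | P0:S(80), P1:S(80) | bus: BusRd
[5] P1: store L2 := 54 | P0:I, P1:M(54) | bus: BusRdX
[6] P0: load  L2 | P0:S(54), P1:S(54) | bus: BusRd,Flush
[7] P1: load  L1 | P0:S(28), P1:S(28) | bus: BusRd,Flush
[8] P1: store L1 := 19 | P0:I, P1:M(19) | bus: BusRdX
[9] P0: load  L1 | P0:S(19), P1:S(19) | bus: BusRd,Flush
[10] P0: load  L3 | P0:S(60), P1:I | bus: BusRd
[11] P0: load  L1 | P0:S(19), P1:S(19) | bus: none
[12] P1: load  L1 | P0:S(19), P1:S(19) | bus: none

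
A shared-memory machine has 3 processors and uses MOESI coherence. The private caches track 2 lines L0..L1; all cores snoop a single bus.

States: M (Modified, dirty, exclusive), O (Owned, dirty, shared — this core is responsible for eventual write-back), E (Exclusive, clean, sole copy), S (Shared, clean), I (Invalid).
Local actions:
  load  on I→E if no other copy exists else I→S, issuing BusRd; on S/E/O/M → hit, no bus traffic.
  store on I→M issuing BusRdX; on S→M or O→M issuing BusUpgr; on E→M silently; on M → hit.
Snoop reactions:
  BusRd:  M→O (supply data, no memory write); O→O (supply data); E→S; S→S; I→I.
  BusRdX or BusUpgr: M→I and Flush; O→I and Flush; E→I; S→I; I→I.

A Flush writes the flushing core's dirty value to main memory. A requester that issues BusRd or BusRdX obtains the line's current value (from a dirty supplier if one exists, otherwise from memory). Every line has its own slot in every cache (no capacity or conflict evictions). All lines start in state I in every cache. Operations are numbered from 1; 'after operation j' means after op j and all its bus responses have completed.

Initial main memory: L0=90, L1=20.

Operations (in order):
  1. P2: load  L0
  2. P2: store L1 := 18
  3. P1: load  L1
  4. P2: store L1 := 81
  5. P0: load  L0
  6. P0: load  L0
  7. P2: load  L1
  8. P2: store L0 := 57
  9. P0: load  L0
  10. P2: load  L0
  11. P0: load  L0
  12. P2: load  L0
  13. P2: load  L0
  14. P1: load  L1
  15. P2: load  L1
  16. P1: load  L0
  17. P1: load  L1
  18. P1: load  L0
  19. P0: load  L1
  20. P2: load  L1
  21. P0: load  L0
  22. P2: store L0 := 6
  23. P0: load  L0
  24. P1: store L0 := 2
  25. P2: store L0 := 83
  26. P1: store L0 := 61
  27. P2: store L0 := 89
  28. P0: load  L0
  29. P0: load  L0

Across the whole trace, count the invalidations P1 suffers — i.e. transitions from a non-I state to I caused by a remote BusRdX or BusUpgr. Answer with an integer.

step 1: P2: load  L0  ⟶  IIE  (L0)  txn=BusRd  M[L0]=90
step 2: P2: store L1 := 18  ⟶  IIM  (L1)  txn=BusRdX  M[L1]=20
step 3: P1: load  L1  ⟶  ISO  (L1)  txn=BusRd  M[L1]=20
step 4: P2: store L1 := 81  ⟶  IIM  (L1)  txn=BusUpgr  M[L1]=20
step 5: P0: load  L0  ⟶  SIS  (L0)  txn=BusRd  M[L0]=90
step 6: P0: load  L0  ⟶  SIS  (L0)  txn=∅  M[L0]=90
step 7: P2: load  L1  ⟶  IIM  (L1)  txn=∅  M[L1]=20
step 8: P2: store L0 := 57  ⟶  IIM  (L0)  txn=BusUpgr  M[L0]=90
step 9: P0: load  L0  ⟶  SIO  (L0)  txn=BusRd  M[L0]=90
step 10: P2: load  L0  ⟶  SIO  (L0)  txn=∅  M[L0]=90
step 11: P0: load  L0  ⟶  SIO  (L0)  txn=∅  M[L0]=90
step 12: P2: load  L0  ⟶  SIO  (L0)  txn=∅  M[L0]=90
step 13: P2: load  L0  ⟶  SIO  (L0)  txn=∅  M[L0]=90
step 14: P1: load  L1  ⟶  ISO  (L1)  txn=BusRd  M[L1]=20
step 15: P2: load  L1  ⟶  ISO  (L1)  txn=∅  M[L1]=20
step 16: P1: load  L0  ⟶  SSO  (L0)  txn=BusRd  M[L0]=90
step 17: P1: load  L1  ⟶  ISO  (L1)  txn=∅  M[L1]=20
step 18: P1: load  L0  ⟶  SSO  (L0)  txn=∅  M[L0]=90
step 19: P0: load  L1  ⟶  SSO  (L1)  txn=BusRd  M[L1]=20
step 20: P2: load  L1  ⟶  SSO  (L1)  txn=∅  M[L1]=20
step 21: P0: load  L0  ⟶  SSO  (L0)  txn=∅  M[L0]=90
step 22: P2: store L0 := 6  ⟶  IIM  (L0)  txn=BusUpgr  M[L0]=90
step 23: P0: load  L0  ⟶  SIO  (L0)  txn=BusRd  M[L0]=90
step 24: P1: store L0 := 2  ⟶  IMI  (L0)  txn=BusRdX+Flush  M[L0]=6
step 25: P2: store L0 := 83  ⟶  IIM  (L0)  txn=BusRdX+Flush  M[L0]=2
step 26: P1: store L0 := 61  ⟶  IMI  (L0)  txn=BusRdX+Flush  M[L0]=83
step 27: P2: store L0 := 89  ⟶  IIM  (L0)  txn=BusRdX+Flush  M[L0]=61
step 28: P0: load  L0  ⟶  SIO  (L0)  txn=BusRd  M[L0]=61
step 29: P0: load  L0  ⟶  SIO  (L0)  txn=∅  M[L0]=61

invalidations = 4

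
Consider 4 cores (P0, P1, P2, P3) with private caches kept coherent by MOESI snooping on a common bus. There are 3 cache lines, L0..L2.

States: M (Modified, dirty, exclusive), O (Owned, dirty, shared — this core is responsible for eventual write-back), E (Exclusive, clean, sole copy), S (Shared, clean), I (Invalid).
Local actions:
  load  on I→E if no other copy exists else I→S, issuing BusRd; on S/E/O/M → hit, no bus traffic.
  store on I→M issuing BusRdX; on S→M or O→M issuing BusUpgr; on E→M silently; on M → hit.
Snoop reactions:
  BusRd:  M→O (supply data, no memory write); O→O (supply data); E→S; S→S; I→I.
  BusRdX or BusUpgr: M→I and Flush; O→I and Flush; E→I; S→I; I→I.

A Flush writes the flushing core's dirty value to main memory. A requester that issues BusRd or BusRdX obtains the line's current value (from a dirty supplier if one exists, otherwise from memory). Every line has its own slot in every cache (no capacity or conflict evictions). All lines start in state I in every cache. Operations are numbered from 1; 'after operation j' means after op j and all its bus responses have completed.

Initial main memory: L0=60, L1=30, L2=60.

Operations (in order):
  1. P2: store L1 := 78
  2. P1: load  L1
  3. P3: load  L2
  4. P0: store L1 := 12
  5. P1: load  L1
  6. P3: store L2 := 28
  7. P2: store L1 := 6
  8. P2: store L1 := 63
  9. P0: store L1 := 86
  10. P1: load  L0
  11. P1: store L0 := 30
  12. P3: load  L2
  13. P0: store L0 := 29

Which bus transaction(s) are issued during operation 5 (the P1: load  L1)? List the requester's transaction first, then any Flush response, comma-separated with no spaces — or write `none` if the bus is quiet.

bus = BusRd

step 1: P2: store L1 := 78  ⟶  IIMI  (L1)  txn=BusRdX  M[L1]=30
step 2: P1: load  L1  ⟶  ISOI  (L1)  txn=BusRd  M[L1]=30
step 3: P3: load  L2  ⟶  IIIE  (L2)  txn=BusRd  M[L2]=60
step 4: P0: store L1 := 12  ⟶  MIII  (L1)  txn=BusRdX+Flush  M[L1]=78
step 5: P1: load  L1  ⟶  OSII  (L1)  txn=BusRd  M[L1]=78
step 6: P3: store L2 := 28  ⟶  IIIM  (L2)  txn=∅  M[L2]=60
step 7: P2: store L1 := 6  ⟶  IIMI  (L1)  txn=BusRdX+Flush  M[L1]=12
step 8: P2: store L1 := 63  ⟶  IIMI  (L1)  txn=∅  M[L1]=12
step 9: P0: store L1 := 86  ⟶  MIII  (L1)  txn=BusRdX+Flush  M[L1]=63
step 10: P1: load  L0  ⟶  IEII  (L0)  txn=BusRd  M[L0]=60
step 11: P1: store L0 := 30  ⟶  IMII  (L0)  txn=∅  M[L0]=60
step 12: P3: load  L2  ⟶  IIIM  (L2)  txn=∅  M[L2]=60
step 13: P0: store L0 := 29  ⟶  MIII  (L0)  txn=BusRdX+Flush  M[L0]=30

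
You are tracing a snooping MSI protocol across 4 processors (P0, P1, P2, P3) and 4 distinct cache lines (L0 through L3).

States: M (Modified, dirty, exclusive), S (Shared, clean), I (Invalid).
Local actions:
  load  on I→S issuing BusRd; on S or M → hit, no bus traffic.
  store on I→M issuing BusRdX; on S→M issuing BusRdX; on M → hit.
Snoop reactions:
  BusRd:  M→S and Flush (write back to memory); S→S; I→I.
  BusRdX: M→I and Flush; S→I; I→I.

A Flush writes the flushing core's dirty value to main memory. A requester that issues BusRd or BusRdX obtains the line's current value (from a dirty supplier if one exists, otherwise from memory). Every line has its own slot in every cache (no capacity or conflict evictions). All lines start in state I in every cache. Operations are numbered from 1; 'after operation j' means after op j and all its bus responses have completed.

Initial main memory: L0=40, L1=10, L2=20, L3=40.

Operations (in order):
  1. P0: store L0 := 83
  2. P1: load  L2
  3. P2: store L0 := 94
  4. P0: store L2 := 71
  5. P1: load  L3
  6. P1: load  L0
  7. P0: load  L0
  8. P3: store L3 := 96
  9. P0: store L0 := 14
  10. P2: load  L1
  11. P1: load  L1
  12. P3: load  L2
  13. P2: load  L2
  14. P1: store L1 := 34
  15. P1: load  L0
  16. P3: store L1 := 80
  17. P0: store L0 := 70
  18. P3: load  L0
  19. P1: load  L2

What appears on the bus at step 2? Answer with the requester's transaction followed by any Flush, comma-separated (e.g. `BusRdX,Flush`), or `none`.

[1] P0: store L0 := 83 | P0:M(83), P1:I, P2:I, P3:I | bus: BusRdX
[2] P1: load  L2 | P0:I, P1:S(20), P2:I, P3:I | bus: BusRd
[3] P2: store L0 := 94 | P0:I, P1:I, P2:M(94), P3:I | bus: BusRdX,Flush
[4] P0: store L2 := 71 | P0:M(71), P1:I, P2:I, P3:I | bus: BusRdX
[5] P1: load  L3 | P0:I, P1:S(40), P2:I, P3:I | bus: BusRd
[6] P1: load  L0 | P0:I, P1:S(94), P2:S(94), P3:I | bus: BusRd,Flush
[7] P0: load  L0 | P0:S(94), P1:S(94), P2:S(94), P3:I | bus: BusRd
[8] P3: store L3 := 96 | P0:I, P1:I, P2:I, P3:M(96) | bus: BusRdX
[9] P0: store L0 := 14 | P0:M(14), P1:I, P2:I, P3:I | bus: BusRdX
[10] P2: load  L1 | P0:I, P1:I, P2:S(10), P3:I | bus: BusRd
[11] P1: load  L1 | P0:I, P1:S(10), P2:S(10), P3:I | bus: BusRd
[12] P3: load  L2 | P0:S(71), P1:I, P2:I, P3:S(71) | bus: BusRd,Flush
[13] P2: load  L2 | P0:S(71), P1:I, P2:S(71), P3:S(71) | bus: BusRd
[14] P1: store L1 := 34 | P0:I, P1:M(34), P2:I, P3:I | bus: BusRdX
[15] P1: load  L0 | P0:S(14), P1:S(14), P2:I, P3:I | bus: BusRd,Flush
[16] P3: store L1 := 80 | P0:I, P1:I, P2:I, P3:M(80) | bus: BusRdX,Flush
[17] P0: store L0 := 70 | P0:M(70), P1:I, P2:I, P3:I | bus: BusRdX
[18] P3: load  L0 | P0:S(70), P1:I, P2:I, P3:S(70) | bus: BusRd,Flush
[19] P1: load  L2 | P0:S(71), P1:S(71), P2:S(71), P3:S(71) | bus: BusRd

bus = BusRd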